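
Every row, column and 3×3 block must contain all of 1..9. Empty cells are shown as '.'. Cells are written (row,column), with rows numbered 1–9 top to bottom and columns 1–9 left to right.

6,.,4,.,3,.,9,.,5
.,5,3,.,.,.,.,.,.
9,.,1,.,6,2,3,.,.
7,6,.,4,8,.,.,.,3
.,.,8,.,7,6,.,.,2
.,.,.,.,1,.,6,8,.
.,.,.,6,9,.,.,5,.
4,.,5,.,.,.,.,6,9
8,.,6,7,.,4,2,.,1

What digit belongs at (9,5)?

5

(2,1) = 2: row 2 has {3,5}; col 1 has {4,6,7,8,9}; box has {1,3,4,5,6,9} → only 2 remains.
(2,5) = 4: row 2 has {2,3,5}; col 5 has {1,3,6,7,8,9}; box has {2,3,6} → only 4 remains.
(8,5) = 2: row 8 has {4,5,6,9}; col 5 has {1,3,4,6,7,8,9}; box has {4,6,7,9} → only 2 remains.
(9,5) = 5: row 9 has {1,2,4,6,7,8}; col 5 has {1,2,3,4,6,7,8,9}; box has {2,4,6,7,9} → only 5 remains.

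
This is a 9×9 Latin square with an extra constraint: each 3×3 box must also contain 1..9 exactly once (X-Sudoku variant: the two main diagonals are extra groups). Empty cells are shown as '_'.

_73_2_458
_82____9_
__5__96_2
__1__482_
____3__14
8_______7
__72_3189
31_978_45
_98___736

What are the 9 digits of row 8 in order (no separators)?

316978245

row 1, column 1 = 9 (sole candidate).
row 2, column 7 = 3 (sole candidate).
row 2, column 9 = 1 (sole candidate).
row 3, column 2 = 4 (sole candidate).
row 3, column 8 = 7 (sole candidate).
row 4, column 4 = 7 (sole candidate).
row 4, column 9 = 3 (sole candidate).
row 6, column 4 = 5 (sole candidate).
row 6, column 6 = 2 (sole candidate).
row 6, column 7 = 9 (sole candidate).
row 6, column 8 = 6 (sole candidate).
row 8, column 3 = 6: row 8 has {1,3,4,5,7,8,9}; col 3 has {1,2,3,5,7,8}; box has {1,3,7,8,9} → only 6 remains.
row 8, column 7 = 2: row 8 has {1,3,4,5,6,7,8,9}; col 7 has {1,3,4,6,7,8,9}; box has {1,3,4,5,6,7,8,9} → only 2 remains.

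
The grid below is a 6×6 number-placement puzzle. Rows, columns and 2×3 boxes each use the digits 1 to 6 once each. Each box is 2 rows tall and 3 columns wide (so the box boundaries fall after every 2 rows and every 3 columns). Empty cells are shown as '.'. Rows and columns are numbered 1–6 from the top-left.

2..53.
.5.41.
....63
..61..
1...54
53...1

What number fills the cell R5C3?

R1C6 = 6 (sole candidate).
R2C3 = 3 (sole candidate).
R2C6 = 2 (sole candidate).
R3C1 = 4 (sole candidate).
R3C4 = 2 (sole candidate).
R4C1 = 3 (sole candidate).
R4C2 = 2 (sole candidate).
R4C5 = 4 (sole candidate).
R4C6 = 5 (sole candidate).
R5C2 = 6 (sole candidate).
R5C3 = 2: row 5 has {1,4,5,6}; col 3 has {3,6}; box has {1,3,5,6} → only 2 remains.

2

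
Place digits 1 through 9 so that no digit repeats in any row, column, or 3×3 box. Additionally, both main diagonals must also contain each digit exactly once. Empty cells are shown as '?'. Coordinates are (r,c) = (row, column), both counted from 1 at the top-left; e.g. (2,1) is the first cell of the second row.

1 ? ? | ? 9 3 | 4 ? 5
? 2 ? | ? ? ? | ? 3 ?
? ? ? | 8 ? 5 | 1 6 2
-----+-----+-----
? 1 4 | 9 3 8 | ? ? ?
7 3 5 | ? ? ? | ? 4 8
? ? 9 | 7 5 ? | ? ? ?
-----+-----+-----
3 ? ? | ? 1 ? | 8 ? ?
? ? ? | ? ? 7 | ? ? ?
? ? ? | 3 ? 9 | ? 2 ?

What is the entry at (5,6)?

2

(5,5) = 6: row 5 has {3,4,5,7,8}; col 5 has {1,3,5,9}; box has {3,5,7,8,9}; main diagonal has {1,2,8,9}; anti-diagonal has {1,3,5,7,8} → only 6 remains.
(6,6) = 4: row 6 has {5,7,9}; col 6 has {3,5,7,8,9}; box has {3,5,6,7,8,9}; main diagonal has {1,2,6,8,9} → only 4 remains.
(6,8) = 1: row 6 has {4,5,7,9}; col 8 has {2,3,4,6}; box has {4,8} → only 1 remains.
(7,3) = 2: row 7 has {1,3,8}; col 3 has {4,5,9}; box has {3}; anti-diagonal has {1,3,5,6,7,8} → only 2 remains.
(7,6) = 6: row 7 has {1,2,3,8}; col 6 has {3,4,5,7,8,9}; box has {1,3,7,9} → only 6 remains.
(8,8) = 5: row 8 has {7}; col 8 has {1,2,3,4,6}; box has {2,8}; main diagonal has {1,2,4,6,8,9} → only 5 remains.
(9,1) = 4: row 9 has {2,3,9}; col 1 has {1,3,7}; box has {2,3}; anti-diagonal has {1,2,3,5,6,7,8} → only 4 remains.
(9,5) = 8: row 9 has {2,3,4,9}; col 5 has {1,3,5,6,9}; box has {1,3,6,7,9} → only 8 remains.
(9,9) = 7: row 9 has {2,3,4,8,9}; col 9 has {2,5,8}; box has {2,5,8}; main diagonal has {1,2,4,5,6,8,9} → only 7 remains.
(2,6) = 1: row 2 has {2,3}; col 6 has {3,4,5,6,7,8,9}; box has {3,5,8,9} → only 1 remains.
(2,9) = 9: row 2 has {1,2,3}; col 9 has {2,5,7,8}; box has {1,2,3,4,5,6} → only 9 remains.
(3,1) = 9: row 3 has {1,2,5,6,8}; col 1 has {1,3,4,7}; box has {1,2} → only 9 remains.
(3,3) = 3: row 3 has {1,2,5,6,8,9}; col 3 has {2,4,5,9}; box has {1,2,9}; main diagonal has {1,2,4,5,6,7,8,9} → only 3 remains.
(4,8) = 7: row 4 has {1,3,4,8,9}; col 8 has {1,2,3,4,5,6}; box has {1,4,8} → only 7 remains.
(4,9) = 6: row 4 has {1,3,4,7,8,9}; col 9 has {2,5,7,8,9}; box has {1,4,7,8} → only 6 remains.
(5,6) = 2: row 5 has {3,4,5,6,7,8}; col 6 has {1,3,4,5,6,7,8,9}; box has {3,4,5,6,7,8,9} → only 2 remains.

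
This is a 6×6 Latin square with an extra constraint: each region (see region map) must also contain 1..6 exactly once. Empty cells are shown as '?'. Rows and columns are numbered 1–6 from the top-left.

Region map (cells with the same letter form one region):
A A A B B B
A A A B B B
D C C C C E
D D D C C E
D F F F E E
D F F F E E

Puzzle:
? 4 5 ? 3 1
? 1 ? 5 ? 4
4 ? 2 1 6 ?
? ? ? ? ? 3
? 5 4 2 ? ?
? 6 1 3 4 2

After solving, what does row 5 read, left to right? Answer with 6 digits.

r1c4 = 6: row 1 has {1,3,4,5}; col 4 has {1,2,3,5}; region has {1,3,4,5} → only 6 remains.
r2c5 = 2: row 2 has {1,4,5}; col 5 has {3,4,6}; region has {1,3,4,5,6} → only 2 remains.
r3c2 = 3: row 3 has {1,2,4,6}; col 2 has {1,4,5,6}; region has {1,2,6} → only 3 remains.
r3c6 = 5: row 3 has {1,2,3,4,6}; col 6 has {1,2,3,4}; region has {2,3,4} → only 5 remains.
r4c2 = 2: row 4 has {3}; col 2 has {1,3,4,5,6}; region has {4} → only 2 remains.
r4c3 = 6: row 4 has {2,3}; col 3 has {1,2,4,5}; region has {2,4} → only 6 remains.
r4c4 = 4: row 4 has {2,3,6}; col 4 has {1,2,3,5,6}; region has {1,2,3,6} → only 4 remains.
r4c5 = 5: row 4 has {2,3,4,6}; col 5 has {2,3,4,6}; region has {1,2,3,4,6} → only 5 remains.
r5c5 = 1: row 5 has {2,4,5}; col 5 has {2,3,4,5,6}; region has {2,3,4,5} → only 1 remains.
r5c6 = 6: row 5 has {1,2,4,5}; col 6 has {1,2,3,4,5}; region has {1,2,3,4,5} → only 6 remains.
r6c1 = 5: row 6 has {1,2,3,4,6}; col 1 has {4}; region has {2,4,6} → only 5 remains.
r1c1 = 2: row 1 has {1,3,4,5,6}; col 1 has {4,5}; region has {1,4,5} → only 2 remains.
r2c3 = 3: row 2 has {1,2,4,5}; col 3 has {1,2,4,5,6}; region has {1,2,4,5} → only 3 remains.
r4c1 = 1: row 4 has {2,3,4,5,6}; col 1 has {2,4,5}; region has {2,4,5,6} → only 1 remains.
r5c1 = 3: row 5 has {1,2,4,5,6}; col 1 has {1,2,4,5}; region has {1,2,4,5,6} → only 3 remains.

354216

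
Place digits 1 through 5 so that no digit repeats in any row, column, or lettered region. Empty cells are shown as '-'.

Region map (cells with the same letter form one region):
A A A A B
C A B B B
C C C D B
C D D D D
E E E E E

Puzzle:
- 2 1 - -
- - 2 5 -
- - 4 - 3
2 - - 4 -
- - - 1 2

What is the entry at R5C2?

R1C4 = 3: row 1 has {1,2}; col 4 has {1,4,5}; region has {1,2} → only 3 remains.
R1C5 = 4: row 1 has {1,2,3}; col 5 has {2,3}; region has {2,3,5} → only 4 remains.
R2C2 = 4: row 2 has {2,5}; col 2 has {2}; region has {1,2,3} → only 4 remains.
R2C5 = 1: row 2 has {2,4,5}; col 5 has {2,3,4}; region has {2,3,4,5} → only 1 remains.
R3C4 = 2: row 3 has {3,4}; col 4 has {1,3,4,5}; region has {4} → only 2 remains.
R4C5 = 5: row 4 has {2,4}; col 5 has {1,2,3,4}; region has {2,4} → only 5 remains.
R1C1 = 5: row 1 has {1,2,3,4}; col 1 has {2}; region has {1,2,3,4} → only 5 remains.
R2C1 = 3: row 2 has {1,2,4,5}; col 1 has {2,5}; region has {2,4} → only 3 remains.
R3C1 = 1: row 3 has {2,3,4}; col 1 has {2,3,5}; region has {2,3,4} → only 1 remains.
R3C2 = 5: row 3 has {1,2,3,4}; col 2 has {2,4}; region has {1,2,3,4} → only 5 remains.
R4C3 = 3: row 4 has {2,4,5}; col 3 has {1,2,4}; region has {2,4,5} → only 3 remains.
R5C1 = 4: row 5 has {1,2}; col 1 has {1,2,3,5}; region has {1,2} → only 4 remains.
R5C2 = 3: row 5 has {1,2,4}; col 2 has {2,4,5}; region has {1,2,4} → only 3 remains.

3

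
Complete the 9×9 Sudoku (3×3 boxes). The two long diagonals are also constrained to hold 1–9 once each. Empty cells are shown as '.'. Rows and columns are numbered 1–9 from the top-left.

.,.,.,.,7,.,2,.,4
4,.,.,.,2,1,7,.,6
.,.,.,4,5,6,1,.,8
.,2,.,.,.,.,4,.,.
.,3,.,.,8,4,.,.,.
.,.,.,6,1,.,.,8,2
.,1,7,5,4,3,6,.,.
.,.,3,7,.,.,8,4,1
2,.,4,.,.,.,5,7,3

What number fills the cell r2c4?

8

r4c4 = 9: row 4 has {2,4}; col 4 has {4,5,6,7}; box has {1,4,6,8}; main diagonal has {3,4,6,8} → only 9 remains.
r4c5 = 3: row 4 has {2,4,9}; col 5 has {1,2,4,5,7,8}; box has {1,4,6,8,9} → only 3 remains.
r4c6 = 5: row 4 has {2,3,4,9}; col 6 has {1,3,4,6}; box has {1,3,4,6,8,9}; anti-diagonal has {1,2,4,6,7,8} → only 5 remains.
r4c9 = 7: row 4 has {2,3,4,5,9}; col 9 has {1,2,3,4,6,8}; box has {2,4,8} → only 7 remains.
r5c4 = 2: row 5 has {3,4,8}; col 4 has {4,5,6,7,9}; box has {1,3,4,5,6,8,9} → only 2 remains.
r5c7 = 9: row 5 has {2,3,4,8}; col 7 has {1,2,4,5,6,7,8}; box has {2,4,7,8} → only 9 remains.
r5c9 = 5: row 5 has {2,3,4,8,9}; col 9 has {1,2,3,4,6,7,8}; box has {2,4,7,8,9} → only 5 remains.
r6c6 = 7: row 6 has {1,2,6,8}; col 6 has {1,3,4,5,6}; box has {1,2,3,4,5,6,8,9}; main diagonal has {3,4,6,8,9} → only 7 remains.
r6c7 = 3: row 6 has {1,2,6,7,8}; col 7 has {1,2,4,5,6,7,8,9}; box has {2,4,5,7,8,9} → only 3 remains.
r7c9 = 9: row 7 has {1,3,4,5,6,7}; col 9 has {1,2,3,4,5,6,7,8}; box has {1,3,4,5,6,7,8} → only 9 remains.
r8c2 = 9: row 8 has {1,3,4,7,8}; col 2 has {1,2,3}; box has {1,2,3,4,7}; anti-diagonal has {1,2,4,5,6,7,8} → only 9 remains.
r8c5 = 6: row 8 has {1,3,4,7,8,9}; col 5 has {1,2,3,4,5,7,8}; box has {3,4,5,7} → only 6 remains.
r8c6 = 2: row 8 has {1,3,4,6,7,8,9}; col 6 has {1,3,4,5,6,7}; box has {3,4,5,6,7} → only 2 remains.
r9c5 = 9: row 9 has {2,3,4,5,7}; col 5 has {1,2,3,4,5,6,7,8}; box has {2,3,4,5,6,7} → only 9 remains.
r9c6 = 8: row 9 has {2,3,4,5,7,9}; col 6 has {1,2,3,4,5,6,7}; box has {2,3,4,5,6,7,9} → only 8 remains.
r1c6 = 9: row 1 has {2,4,7}; col 6 has {1,2,3,4,5,6,7,8}; box has {1,2,4,5,6,7} → only 9 remains.
r2c2 = 5: row 2 has {1,2,4,6,7}; col 2 has {1,2,3,9}; box has {4}; main diagonal has {3,4,6,7,8,9} → only 5 remains.
r2c8 = 3: row 2 has {1,2,4,5,6,7}; col 8 has {4,7,8}; box has {1,2,4,6,7,8}; anti-diagonal has {1,2,4,5,6,7,8,9} → only 3 remains.
r3c2 = 7: row 3 has {1,4,5,6,8}; col 2 has {1,2,3,5,9}; box has {4,5} → only 7 remains.
r3c3 = 2: row 3 has {1,4,5,6,7,8}; col 3 has {3,4,7}; box has {4,5,7}; main diagonal has {3,4,5,6,7,8,9} → only 2 remains.
r3c8 = 9: row 3 has {1,2,4,5,6,7,8}; col 8 has {3,4,7,8}; box has {1,2,3,4,6,7,8} → only 9 remains.
r6c2 = 4: row 6 has {1,2,3,6,7,8}; col 2 has {1,2,3,5,7,9}; box has {2,3} → only 4 remains.
r7c1 = 8: row 7 has {1,3,4,5,6,7,9}; col 1 has {2,4}; box has {1,2,3,4,7,9} → only 8 remains.
r7c8 = 2: row 7 has {1,3,4,5,6,7,8,9}; col 8 has {3,4,7,8,9}; box has {1,3,4,5,6,7,8,9} → only 2 remains.
r8c1 = 5: row 8 has {1,2,3,4,6,7,8,9}; col 1 has {2,4,8}; box has {1,2,3,4,7,8,9} → only 5 remains.
r9c2 = 6: row 9 has {2,3,4,5,7,8,9}; col 2 has {1,2,3,4,5,7,9}; box has {1,2,3,4,5,7,8,9} → only 6 remains.
r9c4 = 1: row 9 has {2,3,4,5,6,7,8,9}; col 4 has {2,4,5,6,7,9}; box has {2,3,4,5,6,7,8,9} → only 1 remains.
r1c1 = 1: row 1 has {2,4,7,9}; col 1 has {2,4,5,8}; box has {2,4,5,7}; main diagonal has {2,3,4,5,6,7,8,9} → only 1 remains.
r1c2 = 8: row 1 has {1,2,4,7,9}; col 2 has {1,2,3,4,5,6,7,9}; box has {1,2,4,5,7} → only 8 remains.
r1c3 = 6: row 1 has {1,2,4,7,8,9}; col 3 has {2,3,4,7}; box has {1,2,4,5,7,8} → only 6 remains.
r1c4 = 3: row 1 has {1,2,4,6,7,8,9}; col 4 has {1,2,4,5,6,7,9}; box has {1,2,4,5,6,7,9} → only 3 remains.
r1c8 = 5: row 1 has {1,2,3,4,6,7,8,9}; col 8 has {2,3,4,7,8,9}; box has {1,2,3,4,6,7,8,9} → only 5 remains.
r2c3 = 9: row 2 has {1,2,3,4,5,6,7}; col 3 has {2,3,4,6,7}; box has {1,2,4,5,6,7,8} → only 9 remains.
r2c4 = 8: row 2 has {1,2,3,4,5,6,7,9}; col 4 has {1,2,3,4,5,6,7,9}; box has {1,2,3,4,5,6,7,9} → only 8 remains.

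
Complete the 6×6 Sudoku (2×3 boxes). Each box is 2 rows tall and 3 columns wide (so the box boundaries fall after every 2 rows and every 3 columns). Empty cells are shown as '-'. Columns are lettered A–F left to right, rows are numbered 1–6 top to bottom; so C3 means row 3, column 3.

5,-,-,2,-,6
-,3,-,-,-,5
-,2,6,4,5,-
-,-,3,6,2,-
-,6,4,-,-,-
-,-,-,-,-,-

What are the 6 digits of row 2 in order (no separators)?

632145

C1 = 1: row 1 has {2,5,6}; col 3 has {3,4,6}; box has {3,5} → only 1 remains.
C2 = 2: row 2 has {3,5}; col 3 has {1,3,4,6}; box has {1,3,5} → only 2 remains.
D2 = 1: row 2 has {2,3,5}; col 4 has {2,4,6}; box has {2,5,6} → only 1 remains.
E2 = 4: row 2 has {1,2,3,5}; col 5 has {2,5}; box has {1,2,5,6} → only 4 remains.
A3 = 1: row 3 has {2,4,5,6}; col 1 has {5}; box has {2,3,6} → only 1 remains.
F3 = 3: row 3 has {1,2,4,5,6}; col 6 has {5,6}; box has {2,4,5,6} → only 3 remains.
A4 = 4: row 4 has {2,3,6}; col 1 has {1,5}; box has {1,2,3,6} → only 4 remains.
B4 = 5: row 4 has {2,3,4,6}; col 2 has {2,3,6}; box has {1,2,3,4,6} → only 5 remains.
F4 = 1: row 4 has {2,3,4,5,6}; col 6 has {3,5,6}; box has {2,3,4,5,6} → only 1 remains.
F5 = 2: row 5 has {4,6}; col 6 has {1,3,5,6}; box has {} → only 2 remains.
B6 = 1: row 6 has {}; col 2 has {2,3,5,6}; box has {4,6} → only 1 remains.
C6 = 5: row 6 has {1}; col 3 has {1,2,3,4,6}; box has {1,4,6} → only 5 remains.
D6 = 3: row 6 has {1,5}; col 4 has {1,2,4,6}; box has {2} → only 3 remains.
E6 = 6: row 6 has {1,3,5}; col 5 has {2,4,5}; box has {2,3} → only 6 remains.
F6 = 4: row 6 has {1,3,5,6}; col 6 has {1,2,3,5,6}; box has {2,3,6} → only 4 remains.
B1 = 4: row 1 has {1,2,5,6}; col 2 has {1,2,3,5,6}; box has {1,2,3,5} → only 4 remains.
E1 = 3: row 1 has {1,2,4,5,6}; col 5 has {2,4,5,6}; box has {1,2,4,5,6} → only 3 remains.
A2 = 6: row 2 has {1,2,3,4,5}; col 1 has {1,4,5}; box has {1,2,3,4,5} → only 6 remains.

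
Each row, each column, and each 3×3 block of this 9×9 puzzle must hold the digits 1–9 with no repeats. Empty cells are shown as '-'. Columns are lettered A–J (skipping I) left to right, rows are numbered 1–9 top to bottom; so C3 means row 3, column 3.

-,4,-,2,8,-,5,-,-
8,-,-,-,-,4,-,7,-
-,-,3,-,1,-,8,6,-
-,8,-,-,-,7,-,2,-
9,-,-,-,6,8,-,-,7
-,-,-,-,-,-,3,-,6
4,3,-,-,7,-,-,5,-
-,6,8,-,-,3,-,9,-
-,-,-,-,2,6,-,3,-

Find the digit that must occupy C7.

2

F1 = 9: row 1 has {2,4,5,8}; col 6 has {3,4,6,7,8}; box has {1,2,4,8} → only 9 remains.
H1 = 1: row 1 has {2,4,5,8,9}; col 8 has {2,3,5,6,7,9}; box has {5,6,7,8} → only 1 remains.
J1 = 3: row 1 has {1,2,4,5,8,9}; col 9 has {6,7}; box has {1,5,6,7,8} → only 3 remains.
F3 = 5: row 3 has {1,3,6,8}; col 6 has {3,4,6,7,8,9}; box has {1,2,4,8,9} → only 5 remains.
H5 = 4: row 5 has {6,7,8,9}; col 8 has {1,2,3,5,6,7,9}; box has {2,3,6,7} → only 4 remains.
H6 = 8: row 6 has {3,6}; col 8 has {1,2,3,4,5,6,7,9}; box has {2,3,4,6,7} → only 8 remains.
F7 = 1: row 7 has {3,4,5,7}; col 6 has {3,4,5,6,7,8,9}; box has {2,3,6,7} → only 1 remains.
E2 = 3: row 2 has {4,7,8}; col 5 has {1,2,6,7,8}; box has {1,2,4,5,8,9} → only 3 remains.
D3 = 7: row 3 has {1,3,5,6,8}; col 4 has {2}; box has {1,2,3,4,5,8,9} → only 7 remains.
G5 = 1: row 5 has {4,6,7,8,9}; col 7 has {3,5,8}; box has {2,3,4,6,7,8} → only 1 remains.
F6 = 2: row 6 has {3,6,8}; col 6 has {1,3,4,5,6,7,8,9}; box has {6,7,8} → only 2 remains.
D2 = 6: row 2 has {3,4,7,8}; col 4 has {2,7}; box has {1,2,3,4,5,7,8,9} → only 6 remains.
A3 = 2: row 3 has {1,3,5,6,7,8}; col 1 has {4,8,9}; box has {3,4,8} → only 2 remains.
B3 = 9: row 3 has {1,2,3,5,6,7,8}; col 2 has {3,4,6,8}; box has {2,3,4,8} → only 9 remains.
J3 = 4: row 3 has {1,2,3,5,6,7,8,9}; col 9 has {3,6,7}; box has {1,3,5,6,7,8} → only 4 remains.
G4 = 9: row 4 has {2,7,8}; col 7 has {1,3,5,8}; box has {1,2,3,4,6,7,8} → only 9 remains.
J4 = 5: row 4 has {2,7,8,9}; col 9 has {3,4,6,7}; box has {1,2,3,4,6,7,8,9} → only 5 remains.
G2 = 2: row 2 has {3,4,6,7,8}; col 7 has {1,3,5,8,9}; box has {1,3,4,5,6,7,8} → only 2 remains.
J2 = 9: row 2 has {2,3,4,6,7,8}; col 9 has {3,4,5,6,7}; box has {1,2,3,4,5,6,7,8} → only 9 remains.
E4 = 4: row 4 has {2,5,7,8,9}; col 5 has {1,2,3,6,7,8}; box has {2,6,7,8} → only 4 remains.
G7 = 6: row 7 has {1,3,4,5,7}; col 7 has {1,2,3,5,8,9}; box has {3,5,9} → only 6 remains.
E8 = 5: row 8 has {3,6,8,9}; col 5 has {1,2,3,4,6,7,8}; box has {1,2,3,6,7} → only 5 remains.
E6 = 9: row 6 has {2,3,6,8}; col 5 has {1,2,3,4,5,6,7,8}; box has {2,4,6,7,8} → only 9 remains.
D8 = 4: row 8 has {3,5,6,8,9}; col 4 has {2,6,7}; box has {1,2,3,5,6,7} → only 4 remains.
G8 = 7: row 8 has {3,4,5,6,8,9}; col 7 has {1,2,3,5,6,8,9}; box has {3,5,6,9} → only 7 remains.
G9 = 4: row 9 has {2,3,6}; col 7 has {1,2,3,5,6,7,8,9}; box has {3,5,6,7,9} → only 4 remains.
A8 = 1: row 8 has {3,4,5,6,7,8,9}; col 1 has {2,4,8,9}; box has {3,4,6,8} → only 1 remains.
J8 = 2: row 8 has {1,3,4,5,6,7,8,9}; col 9 has {3,4,5,6,7,9}; box has {3,4,5,6,7,9} → only 2 remains.
J7 = 8: row 7 has {1,3,4,5,6,7}; col 9 has {2,3,4,5,6,7,9}; box has {2,3,4,5,6,7,9} → only 8 remains.
J9 = 1: row 9 has {2,3,4,6}; col 9 has {2,3,4,5,6,7,8,9}; box has {2,3,4,5,6,7,8,9} → only 1 remains.
D7 = 9: row 7 has {1,3,4,5,6,7,8}; col 4 has {2,4,6,7}; box has {1,2,3,4,5,6,7} → only 9 remains.
D9 = 8: row 9 has {1,2,3,4,6}; col 4 has {2,4,6,7,9}; box has {1,2,3,4,5,6,7,9} → only 8 remains.
C7 = 2: row 7 has {1,3,4,5,6,7,8,9}; col 3 has {3,8}; box has {1,3,4,6,8} → only 2 remains.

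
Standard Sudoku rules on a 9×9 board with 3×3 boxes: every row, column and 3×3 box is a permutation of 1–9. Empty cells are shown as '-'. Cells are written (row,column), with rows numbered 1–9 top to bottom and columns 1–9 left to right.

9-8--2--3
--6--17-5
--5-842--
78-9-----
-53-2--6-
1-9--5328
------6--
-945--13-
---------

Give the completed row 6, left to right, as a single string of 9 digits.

(1,7) = 4: row 1 has {2,3,8,9}; col 7 has {1,2,3,6,7}; box has {2,3,5,7} → only 4 remains.
(1,8) = 1: row 1 has {2,3,4,8,9}; col 8 has {2,3,6}; box has {2,3,4,5,7} → only 1 remains.
(2,4) = 3: row 2 has {1,5,6,7}; col 4 has {5,9}; box has {1,2,4,8} → only 3 remains.
(2,5) = 9: row 2 has {1,3,5,6,7}; col 5 has {2,8}; box has {1,2,3,4,8} → only 9 remains.
(2,8) = 8: row 2 has {1,3,5,6,7,9}; col 8 has {1,2,3,6}; box has {1,2,3,4,5,7} → only 8 remains.
(3,1) = 3: row 3 has {2,4,5,8}; col 1 has {1,7,9}; box has {5,6,8,9} → only 3 remains.
(3,8) = 9: row 3 has {2,3,4,5,8}; col 8 has {1,2,3,6,8}; box has {1,2,3,4,5,7,8} → only 9 remains.
(3,9) = 6: row 3 has {2,3,4,5,8,9}; col 9 has {3,5,8}; box has {1,2,3,4,5,7,8,9} → only 6 remains.
(4,3) = 2: row 4 has {7,8,9}; col 3 has {3,4,5,6,8,9}; box has {1,3,5,7,8,9} → only 2 remains.
(4,7) = 5: row 4 has {2,7,8,9}; col 7 has {1,2,3,4,6,7}; box has {2,3,6,8} → only 5 remains.
(4,8) = 4: row 4 has {2,5,7,8,9}; col 8 has {1,2,3,6,8,9}; box has {2,3,5,6,8} → only 4 remains.
(4,9) = 1: row 4 has {2,4,5,7,8,9}; col 9 has {3,5,6,8}; box has {2,3,4,5,6,8} → only 1 remains.
(5,1) = 4: row 5 has {2,3,5,6}; col 1 has {1,3,7,9}; box has {1,2,3,5,7,8,9} → only 4 remains.
(5,7) = 9: row 5 has {2,3,4,5,6}; col 7 has {1,2,3,4,5,6,7}; box has {1,2,3,4,5,6,8} → only 9 remains.
(5,9) = 7: row 5 has {2,3,4,5,6,9}; col 9 has {1,3,5,6,8}; box has {1,2,3,4,5,6,8,9} → only 7 remains.
(6,2) = 6: row 6 has {1,2,3,5,8,9}; col 2 has {5,8,9}; box has {1,2,3,4,5,7,8,9} → only 6 remains.
(8,9) = 2: row 8 has {1,3,4,5,9}; col 9 has {1,3,5,6,7,8}; box has {1,3,6} → only 2 remains.
(9,7) = 8: row 9 has {}; col 7 has {1,2,3,4,5,6,7,9}; box has {1,2,3,6} → only 8 remains.
(1,2) = 7: row 1 has {1,2,3,4,8,9}; col 2 has {5,6,8,9}; box has {3,5,6,8,9} → only 7 remains.
(1,4) = 6: row 1 has {1,2,3,4,7,8,9}; col 4 has {3,5,9}; box has {1,2,3,4,8,9} → only 6 remains.
(1,5) = 5: row 1 has {1,2,3,4,6,7,8,9}; col 5 has {2,8,9}; box has {1,2,3,4,6,8,9} → only 5 remains.
(2,1) = 2: row 2 has {1,3,5,6,7,8,9}; col 1 has {1,3,4,7,9}; box has {3,5,6,7,8,9} → only 2 remains.
(2,2) = 4: row 2 has {1,2,3,5,6,7,8,9}; col 2 has {5,6,7,8,9}; box has {2,3,5,6,7,8,9} → only 4 remains.
(3,2) = 1: row 3 has {2,3,4,5,6,8,9}; col 2 has {4,5,6,7,8,9}; box has {2,3,4,5,6,7,8,9} → only 1 remains.
(3,4) = 7: row 3 has {1,2,3,4,5,6,8,9}; col 4 has {3,5,6,9}; box has {1,2,3,4,5,6,8,9} → only 7 remains.
(5,6) = 8: row 5 has {2,3,4,5,6,7,9}; col 6 has {1,2,4,5}; box has {2,5,9} → only 8 remains.
(6,4) = 4: row 6 has {1,2,3,5,6,8,9}; col 4 has {3,5,6,7,9}; box has {2,5,8,9} → only 4 remains.
(6,5) = 7: row 6 has {1,2,3,4,5,6,8,9}; col 5 has {2,5,8,9}; box has {2,4,5,8,9} → only 7 remains.

169475328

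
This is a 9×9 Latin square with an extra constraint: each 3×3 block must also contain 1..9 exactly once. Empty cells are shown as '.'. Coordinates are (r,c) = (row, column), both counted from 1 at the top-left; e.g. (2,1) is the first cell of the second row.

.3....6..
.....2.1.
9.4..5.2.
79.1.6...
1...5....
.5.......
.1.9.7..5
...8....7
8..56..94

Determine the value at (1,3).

1

(3,5) = 1: in row 3, 1 can only go here (every other open cell in that row sees a 1).
(1,3) = 1: in row 1, 1 can only go here (every other open cell in that row sees a 1).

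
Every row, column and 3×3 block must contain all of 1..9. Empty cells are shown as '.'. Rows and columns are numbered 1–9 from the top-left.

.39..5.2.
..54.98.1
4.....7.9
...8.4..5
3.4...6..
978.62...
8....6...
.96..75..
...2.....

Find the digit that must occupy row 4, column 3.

row 1, column 7 = 4: row 1 has {2,3,5,9}; col 7 has {5,6,7,8}; box has {1,2,7,8,9} → only 4 remains.
row 1, column 9 = 6: row 1 has {2,3,4,5,9}; col 9 has {1,5,9}; box has {1,2,4,7,8,9} → only 6 remains.
row 2, column 8 = 3: row 2 has {1,4,5,8,9}; col 8 has {2}; box has {1,2,4,6,7,8,9} → only 3 remains.
row 3, column 8 = 5: row 3 has {4,7,9}; col 8 has {2,3}; box has {1,2,3,4,6,7,8,9} → only 5 remains.
row 5, column 6 = 1: row 5 has {3,4,6}; col 6 has {2,4,5,6,7,9}; box has {2,4,6,8} → only 1 remains.
row 1, column 5 = 8: in row 1, 8 can only go here (every other open cell in that row sees an 8).
row 3, column 6 = 3: row 3 has {4,5,7,9}; col 6 has {1,2,4,5,6,7,9}; box has {4,5,8,9} → only 3 remains.
row 9, column 6 = 8: row 9 has {2}; col 6 has {1,2,3,4,5,6,7,9}; box has {2,6,7} → only 8 remains.
row 3, column 2 = 8: in row 3, 8 can only go here (every other open cell in that row sees an 8).
row 3, column 4 = 6: in row 3, 6 can only go here (every other open cell in that row sees a 6).
row 6, column 4 = 5: in row 6, 5 can only go here (every other open cell in that row sees a 5).
row 5, column 2 = 5: in row 5, 5 can only go here (every other open cell in that row sees a 5).
row 5, column 9 = 2: in row 5, 2 can only go here (every other open cell in that row sees a 2).
row 5, column 8 = 8: in row 5, 8 can only go here (every other open cell in that row sees an 8).
row 7, column 5 = 5: in row 7, 5 can only go here (every other open cell in that row sees a 5).
row 8, column 1 = 2: in row 8, 2 can only go here (every other open cell in that row sees a 2).
row 8, column 9 = 8: in row 8, 8 can only go here (every other open cell in that row sees an 8).
row 7, column 7 = 2: in row 7, 2 can only go here (every other open cell in that row sees a 2).
row 9, column 1 = 5: in row 9, 5 can only go here (every other open cell in that row sees a 5).
row 9, column 8 = 6: in row 9, 6 can only go here (every other open cell in that row sees a 6).
row 4, column 5 = 3: in box 5, 3 can only go here (every other open cell in that box sees a 3).
row 4, column 8 = 7: in row 4, 7 can only go here (every other open cell in that row sees a 7).
row 4, column 7 = 9: in row 4, 9 can only go here (every other open cell in that row sees a 9).
row 8, column 4 = 3: in row 8, 3 can only go here (every other open cell in that row sees a 3).
row 9, column 5 = 9: in row 9, 9 can only go here (every other open cell in that row sees a 9).
row 5, column 5 = 7: row 5 has {1,2,3,4,5,6,8}; col 5 has {3,5,6,8,9}; box has {1,2,3,4,5,6,8} → only 7 remains.
row 7, column 4 = 1: row 7 has {2,5,6,8}; col 4 has {2,3,4,5,6,8}; box has {2,3,5,6,7,8,9} → only 1 remains.
row 8, column 5 = 4: row 8 has {2,3,5,6,7,8,9}; col 5 has {3,5,6,7,8,9}; box has {1,2,3,5,6,7,8,9} → only 4 remains.
row 8, column 8 = 1: row 8 has {2,3,4,5,6,7,8,9}; col 8 has {2,3,5,6,7,8}; box has {2,5,6,8} → only 1 remains.
row 9, column 7 = 3: row 9 has {2,5,6,8,9}; col 7 has {2,4,5,6,7,8,9}; box has {1,2,5,6,8} → only 3 remains.
row 1, column 4 = 7: row 1 has {2,3,4,5,6,8,9}; col 4 has {1,2,3,4,5,6,8}; box has {3,4,5,6,8,9} → only 7 remains.
row 2, column 5 = 2: row 2 has {1,3,4,5,8,9}; col 5 has {3,4,5,6,7,8,9}; box has {3,4,5,6,7,8,9} → only 2 remains.
row 3, column 5 = 1: row 3 has {3,4,5,6,7,8,9}; col 5 has {2,3,4,5,6,7,8,9}; box has {2,3,4,5,6,7,8,9} → only 1 remains.
row 5, column 4 = 9: row 5 has {1,2,3,4,5,6,7,8}; col 4 has {1,2,3,4,5,6,7,8}; box has {1,2,3,4,5,6,7,8} → only 9 remains.
row 6, column 7 = 1: row 6 has {2,5,6,7,8,9}; col 7 has {2,3,4,5,6,7,8,9}; box has {2,5,6,7,8,9} → only 1 remains.
row 6, column 8 = 4: row 6 has {1,2,5,6,7,8,9}; col 8 has {1,2,3,5,6,7,8}; box has {1,2,5,6,7,8,9} → only 4 remains.
row 6, column 9 = 3: row 6 has {1,2,4,5,6,7,8,9}; col 9 has {1,2,5,6,8,9}; box has {1,2,4,5,6,7,8,9} → only 3 remains.
row 7, column 2 = 4: row 7 has {1,2,5,6,8}; col 2 has {3,5,7,8,9}; box has {2,5,6,8,9} → only 4 remains.
row 7, column 8 = 9: row 7 has {1,2,4,5,6,8}; col 8 has {1,2,3,4,5,6,7,8}; box has {1,2,3,5,6,8} → only 9 remains.
row 7, column 9 = 7: row 7 has {1,2,4,5,6,8,9}; col 9 has {1,2,3,5,6,8,9}; box has {1,2,3,5,6,8,9} → only 7 remains.
row 9, column 2 = 1: row 9 has {2,3,5,6,8,9}; col 2 has {3,4,5,7,8,9}; box has {2,4,5,6,8,9} → only 1 remains.
row 9, column 3 = 7: row 9 has {1,2,3,5,6,8,9}; col 3 has {4,5,6,8,9}; box has {1,2,4,5,6,8,9} → only 7 remains.
row 9, column 9 = 4: row 9 has {1,2,3,5,6,7,8,9}; col 9 has {1,2,3,5,6,7,8,9}; box has {1,2,3,5,6,7,8,9} → only 4 remains.
row 1, column 1 = 1: row 1 has {2,3,4,5,6,7,8,9}; col 1 has {2,3,4,5,8,9}; box has {3,4,5,8,9} → only 1 remains.
row 2, column 2 = 6: row 2 has {1,2,3,4,5,8,9}; col 2 has {1,3,4,5,7,8,9}; box has {1,3,4,5,8,9} → only 6 remains.
row 3, column 3 = 2: row 3 has {1,3,4,5,6,7,8,9}; col 3 has {4,5,6,7,8,9}; box has {1,3,4,5,6,8,9} → only 2 remains.
row 4, column 1 = 6: row 4 has {3,4,5,7,8,9}; col 1 has {1,2,3,4,5,8,9}; box has {3,4,5,7,8,9} → only 6 remains.
row 4, column 2 = 2: row 4 has {3,4,5,6,7,8,9}; col 2 has {1,3,4,5,6,7,8,9}; box has {3,4,5,6,7,8,9} → only 2 remains.
row 4, column 3 = 1: row 4 has {2,3,4,5,6,7,8,9}; col 3 has {2,4,5,6,7,8,9}; box has {2,3,4,5,6,7,8,9} → only 1 remains.

1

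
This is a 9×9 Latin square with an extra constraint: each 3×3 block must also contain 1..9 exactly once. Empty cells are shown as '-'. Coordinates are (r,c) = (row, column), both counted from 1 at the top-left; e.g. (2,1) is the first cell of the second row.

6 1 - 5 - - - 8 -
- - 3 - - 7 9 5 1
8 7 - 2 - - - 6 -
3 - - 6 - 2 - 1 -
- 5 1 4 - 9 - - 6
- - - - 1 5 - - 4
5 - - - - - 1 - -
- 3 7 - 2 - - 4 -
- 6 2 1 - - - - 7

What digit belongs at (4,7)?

(2,4) = 8: row 2 has {1,3,5,7,9}; col 4 has {1,2,4,5,6}; box has {2,5,7} → only 8 remains.
(3,9) = 3: row 3 has {2,6,7,8}; col 9 has {1,4,6,7}; box has {1,5,6,8,9} → only 3 remains.
(8,4) = 9: row 8 has {2,3,4,7}; col 4 has {1,2,4,5,6,8}; box has {1,2} → only 9 remains.
(1,9) = 2: row 1 has {1,5,6,8}; col 9 has {1,3,4,6,7}; box has {1,3,5,6,8,9} → only 2 remains.
(3,7) = 4: row 3 has {2,3,6,7,8}; col 7 has {1,9}; box has {1,2,3,5,6,8,9} → only 4 remains.
(8,1) = 1: row 8 has {2,3,4,7,9}; col 1 has {3,5,6,8}; box has {2,3,5,6,7} → only 1 remains.
(1,7) = 7: row 1 has {1,2,5,6,8}; col 7 has {1,4,9}; box has {1,2,3,4,5,6,8,9} → only 7 remains.
(3,5) = 9: row 3 has {2,3,4,6,7,8}; col 5 has {1,2}; box has {2,5,7,8} → only 9 remains.
(3,6) = 1: row 3 has {2,3,4,6,7,8,9}; col 6 has {2,5,7,9}; box has {2,5,7,8,9} → only 1 remains.
(3,3) = 5: row 3 has {1,2,3,4,6,7,8,9}; col 3 has {1,2,3,7}; box has {1,3,6,7,8} → only 5 remains.
(1,3) = 9: in row 1, 9 can only go here (every other open cell in that row sees a 9).
(2,5) = 6: in row 2, 6 can only go here (every other open cell in that row sees a 6).
(4,5) = 7: in row 4, 7 can only go here (every other open cell in that row sees a 7).
(6,4) = 3: row 6 has {1,4,5}; col 4 has {1,2,4,5,6,8,9}; box has {1,2,4,5,6,7,9} → only 3 remains.
(7,4) = 7: row 7 has {1,5}; col 4 has {1,2,3,4,5,6,8,9}; box has {1,2,9} → only 7 remains.
(5,5) = 8: row 5 has {1,4,5,6,9}; col 5 has {1,2,6,7,9}; box has {1,2,3,4,5,6,7,9} → only 8 remains.
(6,3) = 6: in row 6, 6 can only go here (every other open cell in that row sees a 6).
(7,8) = 2: in row 7, 2 can only go here (every other open cell in that row sees a 2).
(7,6) = 6: in row 7, 6 can only go here (every other open cell in that row sees a 6).
(8,6) = 8: row 8 has {1,2,3,4,7,9}; col 6 has {1,2,5,6,7,9}; box has {1,2,6,7,9} → only 8 remains.
(8,9) = 5: row 8 has {1,2,3,4,7,8,9}; col 9 has {1,2,3,4,6,7}; box has {1,2,4,7} → only 5 remains.
(8,7) = 6: row 8 has {1,2,3,4,5,7,8,9}; col 7 has {1,4,7,9}; box has {1,2,4,5,7} → only 6 remains.
(4,7) = 5: in row 4, 5 can only go here (every other open cell in that row sees a 5).

5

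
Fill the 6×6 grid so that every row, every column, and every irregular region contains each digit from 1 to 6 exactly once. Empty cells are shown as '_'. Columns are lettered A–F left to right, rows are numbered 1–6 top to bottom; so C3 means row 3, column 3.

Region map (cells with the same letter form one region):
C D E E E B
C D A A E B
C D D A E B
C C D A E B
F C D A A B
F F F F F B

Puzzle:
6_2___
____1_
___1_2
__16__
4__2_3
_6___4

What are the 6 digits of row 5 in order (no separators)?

F4 = 5: row 4 has {1,6}; col 6 has {2,3,4}; region has {2,3,4} → only 5 remains.
E5 = 5: row 5 has {2,3,4}; col 5 has {1}; region has {1,2,6} → only 5 remains.
F1 = 1: row 1 has {2,6}; col 6 has {2,3,4,5}; region has {2,3,4,5} → only 1 remains.
F2 = 6: row 2 has {1}; col 6 has {1,2,3,4,5}; region has {1,2,3,4,5} → only 6 remains.
B5 = 1: row 5 has {2,3,4,5}; col 2 has {6}; region has {6} → only 1 remains.
C5 = 6: row 5 has {1,2,3,4,5}; col 3 has {1,2}; region has {1} → only 6 remains.

416253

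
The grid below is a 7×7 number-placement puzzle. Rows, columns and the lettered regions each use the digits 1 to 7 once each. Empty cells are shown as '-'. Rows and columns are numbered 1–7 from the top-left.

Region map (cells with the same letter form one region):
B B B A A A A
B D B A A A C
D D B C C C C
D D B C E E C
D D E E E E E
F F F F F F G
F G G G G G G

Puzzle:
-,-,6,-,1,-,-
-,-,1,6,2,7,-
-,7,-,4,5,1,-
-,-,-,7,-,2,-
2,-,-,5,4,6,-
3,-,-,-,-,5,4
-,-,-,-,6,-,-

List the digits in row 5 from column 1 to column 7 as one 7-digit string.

row 1, column 4 = 3 (sole candidate).
row 1, column 6 = 4 (sole candidate).
row 1, column 7 = 5 (sole candidate).
row 2, column 7 = 3 (sole candidate).
row 3, column 1 = 6 (sole candidate).
row 3, column 7 = 2 (sole candidate).
row 4, column 5 = 3 (sole candidate).
row 4, column 7 = 6 (sole candidate).
row 5, column 3 = 7: row 5 has {2,4,5,6}; col 3 has {1,6}; region has {2,3,4,5,6} → only 7 remains.
row 5, column 7 = 1: row 5 has {2,4,5,6,7}; col 7 has {2,3,4,5,6}; region has {2,3,4,5,6,7} → only 1 remains.
row 6, column 3 = 2 (sole candidate).
row 6, column 4 = 1 (sole candidate).
row 6, column 5 = 7 (sole candidate).
row 7, column 1 = 4 (sole candidate).
row 7, column 4 = 2 (sole candidate).
row 7, column 6 = 3 (sole candidate).
row 7, column 7 = 7 (sole candidate).
row 1, column 1 = 7 (sole candidate).
row 1, column 2 = 2 (sole candidate).
row 2, column 1 = 5 (sole candidate).
row 2, column 2 = 4 (sole candidate).
row 3, column 3 = 3 (sole candidate).
row 4, column 1 = 1 (sole candidate).
row 4, column 2 = 5 (sole candidate).
row 4, column 3 = 4 (sole candidate).
row 5, column 2 = 3: row 5 has {1,2,4,5,6,7}; col 2 has {2,4,5,7}; region has {1,2,4,5,6,7} → only 3 remains.

2375461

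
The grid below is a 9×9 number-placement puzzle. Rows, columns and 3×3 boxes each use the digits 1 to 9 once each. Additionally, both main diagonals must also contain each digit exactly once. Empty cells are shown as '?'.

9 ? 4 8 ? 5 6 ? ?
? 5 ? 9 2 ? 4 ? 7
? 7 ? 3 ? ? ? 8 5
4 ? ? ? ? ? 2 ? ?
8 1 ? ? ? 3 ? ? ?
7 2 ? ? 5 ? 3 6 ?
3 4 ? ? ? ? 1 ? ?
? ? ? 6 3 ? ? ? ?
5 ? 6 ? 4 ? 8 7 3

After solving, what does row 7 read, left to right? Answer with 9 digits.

R1C2 = 3 (sole candidate).
R3C3 = 2 (sole candidate).
R3C7 = 9 (sole candidate).
R4C4 = 7 (sole candidate).
R5C5 = 6 (sole candidate).
R6C3 = 9 (sole candidate).
R8C2 = 8 (sole candidate).
R8C7 = 5 (sole candidate).
R8C8 = 4 (sole candidate).
R9C2 = 9 (sole candidate).
R3C5 = 1 (sole candidate).
R4C2 = 6 (sole candidate).
R4C6 = 1 (sole candidate).
R5C3 = 5 (sole candidate).
R5C7 = 7 (sole candidate).
R5C8 = 9 (sole candidate).
R5C9 = 4 (sole candidate).
R6C4 = 4 (sole candidate).
R6C6 = 8 (sole candidate).
R6C9 = 1 (sole candidate).
R7C3 = 7: row 7 has {1,3,4}; col 3 has {2,4,5,6,9}; box has {3,4,5,6,8,9}; anti-diagonal has {1,4,5,6,8,9} → only 7 remains.
R7C8 = 2: row 7 has {1,3,4,7}; col 8 has {4,6,7,8,9}; box has {1,3,4,5,7,8} → only 2 remains.
R8C3 = 1 (sole candidate).
R8C9 = 9 (sole candidate).
R9C6 = 2 (sole candidate).
R1C5 = 7 (sole candidate).
R1C8 = 1 (sole candidate).
R1C9 = 2 (sole candidate).
R2C3 = 8 (sole candidate).
R2C6 = 6 (sole candidate).
R2C8 = 3 (sole candidate).
R3C1 = 6 (sole candidate).
R3C6 = 4 (sole candidate).
R4C3 = 3 (sole candidate).
R4C5 = 9 (sole candidate).
R4C8 = 5 (sole candidate).
R4C9 = 8 (sole candidate).
R5C4 = 2 (sole candidate).
R7C4 = 5: row 7 has {1,2,3,4,7}; col 4 has {2,3,4,6,7,8,9}; box has {2,3,4,6} → only 5 remains.
R7C5 = 8: row 7 has {1,2,3,4,5,7}; col 5 has {1,2,3,4,5,6,7,9}; box has {2,3,4,5,6} → only 8 remains.
R7C6 = 9: row 7 has {1,2,3,4,5,7,8}; col 6 has {1,2,3,4,5,6,8}; box has {2,3,4,5,6,8} → only 9 remains.
R7C9 = 6: row 7 has {1,2,3,4,5,7,8,9}; col 9 has {1,2,3,4,5,7,8,9}; box has {1,2,3,4,5,7,8,9} → only 6 remains.

347589126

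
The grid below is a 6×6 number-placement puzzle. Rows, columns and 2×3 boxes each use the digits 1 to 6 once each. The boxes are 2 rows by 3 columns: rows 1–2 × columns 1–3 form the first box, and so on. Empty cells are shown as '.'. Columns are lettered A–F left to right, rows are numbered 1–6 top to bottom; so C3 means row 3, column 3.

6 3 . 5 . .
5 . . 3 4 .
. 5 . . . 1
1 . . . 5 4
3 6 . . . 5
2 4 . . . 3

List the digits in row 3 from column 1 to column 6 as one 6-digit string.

F1 = 2: row 1 has {3,5,6}; col 6 has {1,3,4,5}; box has {3,4,5} → only 2 remains.
F2 = 6: row 2 has {3,4,5}; col 6 has {1,2,3,4,5}; box has {2,3,4,5} → only 6 remains.
A3 = 4: row 3 has {1,5}; col 1 has {1,2,3,5,6}; box has {1,5} → only 4 remains.
B4 = 2: row 4 has {1,4,5}; col 2 has {3,4,5,6}; box has {1,4,5} → only 2 remains.
D4 = 6: row 4 has {1,2,4,5}; col 4 has {3,5}; box has {1,4,5} → only 6 remains.
C5 = 1: row 5 has {3,5,6}; col 3 has {}; box has {2,3,4,6} → only 1 remains.
E5 = 2: row 5 has {1,3,5,6}; col 5 has {4,5}; box has {3,5} → only 2 remains.
C6 = 5: row 6 has {2,3,4}; col 3 has {1}; box has {1,2,3,4,6} → only 5 remains.
D6 = 1: row 6 has {2,3,4,5}; col 4 has {3,5,6}; box has {2,3,5} → only 1 remains.
E6 = 6: row 6 has {1,2,3,4,5}; col 5 has {2,4,5}; box has {1,2,3,5} → only 6 remains.
C1 = 4: row 1 has {2,3,5,6}; col 3 has {1,5}; box has {3,5,6} → only 4 remains.
E1 = 1: row 1 has {2,3,4,5,6}; col 5 has {2,4,5,6}; box has {2,3,4,5,6} → only 1 remains.
B2 = 1: row 2 has {3,4,5,6}; col 2 has {2,3,4,5,6}; box has {3,4,5,6} → only 1 remains.
C2 = 2: row 2 has {1,3,4,5,6}; col 3 has {1,4,5}; box has {1,3,4,5,6} → only 2 remains.
D3 = 2: row 3 has {1,4,5}; col 4 has {1,3,5,6}; box has {1,4,5,6} → only 2 remains.
E3 = 3: row 3 has {1,2,4,5}; col 5 has {1,2,4,5,6}; box has {1,2,4,5,6} → only 3 remains.
C4 = 3: row 4 has {1,2,4,5,6}; col 3 has {1,2,4,5}; box has {1,2,4,5} → only 3 remains.
D5 = 4: row 5 has {1,2,3,5,6}; col 4 has {1,2,3,5,6}; box has {1,2,3,5,6} → only 4 remains.
C3 = 6: row 3 has {1,2,3,4,5}; col 3 has {1,2,3,4,5}; box has {1,2,3,4,5} → only 6 remains.

456231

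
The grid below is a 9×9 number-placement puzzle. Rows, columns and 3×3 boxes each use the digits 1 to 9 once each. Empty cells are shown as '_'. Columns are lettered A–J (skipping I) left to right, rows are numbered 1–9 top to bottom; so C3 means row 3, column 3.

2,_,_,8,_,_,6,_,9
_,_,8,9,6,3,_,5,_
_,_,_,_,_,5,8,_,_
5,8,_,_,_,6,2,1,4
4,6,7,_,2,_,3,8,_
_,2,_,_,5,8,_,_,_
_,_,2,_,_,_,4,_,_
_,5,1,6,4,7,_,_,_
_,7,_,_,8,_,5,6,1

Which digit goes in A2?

D5 = 1 (sole candidate).
F5 = 9 (sole candidate).
J5 = 5 (sole candidate).
F7 = 1 (sole candidate).
G8 = 9 (sole candidate).
F9 = 2 (sole candidate).
F1 = 4 (sole candidate).
G6 = 7 (sole candidate).
H6 = 9 (sole candidate).
J6 = 6 (sole candidate).
D9 = 3 (sole candidate).
G2 = 1 (sole candidate).
D4 = 7 (sole candidate).
E4 = 3 (sole candidate).
C6 = 3 (sole candidate).
D6 = 4 (sole candidate).
D7 = 5 (sole candidate).
E7 = 9 (sole candidate).
A9 = 9 (sole candidate).
C9 = 4 (sole candidate).
C1 = 5 (sole candidate).
A2 = 7: row 2 has {1,3,5,6,8,9}; col 1 has {2,4,5,9}; box has {2,5,8} → only 7 remains.

7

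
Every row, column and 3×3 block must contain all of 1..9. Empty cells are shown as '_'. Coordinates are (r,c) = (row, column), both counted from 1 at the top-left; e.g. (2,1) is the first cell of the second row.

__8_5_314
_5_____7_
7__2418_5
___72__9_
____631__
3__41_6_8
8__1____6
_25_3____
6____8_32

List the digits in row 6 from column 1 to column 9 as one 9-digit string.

372419658

(2,9) = 9: row 2 has {5,7}; col 9 has {2,4,5,6,8}; box has {1,3,4,5,7,8} → only 9 remains.
(3,8) = 6: row 3 has {1,2,4,5,7,8}; col 8 has {1,3,7,9}; box has {1,3,4,5,7,8,9} → only 6 remains.
(4,6) = 5: row 4 has {2,7,9}; col 6 has {1,3,8}; box has {1,2,3,4,6,7} → only 5 remains.
(4,7) = 4: row 4 has {2,5,7,9}; col 7 has {1,3,6,8}; box has {1,6,8,9} → only 4 remains.
(4,9) = 3: row 4 has {2,4,5,7,9}; col 9 has {2,4,5,6,8,9}; box has {1,4,6,8,9} → only 3 remains.
(5,9) = 7: row 5 has {1,3,6}; col 9 has {2,3,4,5,6,8,9}; box has {1,3,4,6,8,9} → only 7 remains.
(6,6) = 9: row 6 has {1,3,4,6,8}; col 6 has {1,3,5,8}; box has {1,2,3,4,5,6,7} → only 9 remains.
(8,9) = 1: row 8 has {2,3,5}; col 9 has {2,3,4,5,6,7,8,9}; box has {2,3,6} → only 1 remains.
(2,5) = 8: row 2 has {5,7,9}; col 5 has {1,2,3,4,5,6}; box has {1,2,4,5} → only 8 remains.
(2,6) = 6: row 2 has {5,7,8,9}; col 6 has {1,3,5,8,9}; box has {1,2,4,5,8} → only 6 remains.
(2,7) = 2: row 2 has {5,6,7,8,9}; col 7 has {1,3,4,6,8}; box has {1,3,4,5,6,7,8,9} → only 2 remains.
(4,1) = 1: row 4 has {2,3,4,5,7,9}; col 1 has {3,6,7,8}; box has {3} → only 1 remains.
(4,3) = 6: row 4 has {1,2,3,4,5,7,9}; col 3 has {5,8}; box has {1,3} → only 6 remains.
(5,4) = 8: row 5 has {1,3,6,7}; col 4 has {1,2,4,7}; box has {1,2,3,4,5,6,7,9} → only 8 remains.
(6,2) = 7: row 6 has {1,3,4,6,8,9}; col 2 has {2,5}; box has {1,3,6} → only 7 remains.
(6,3) = 2: row 6 has {1,3,4,6,7,8,9}; col 3 has {5,6,8}; box has {1,3,6,7} → only 2 remains.
(6,8) = 5: row 6 has {1,2,3,4,6,7,8,9}; col 8 has {1,3,6,7,9}; box has {1,3,4,6,7,8,9} → only 5 remains.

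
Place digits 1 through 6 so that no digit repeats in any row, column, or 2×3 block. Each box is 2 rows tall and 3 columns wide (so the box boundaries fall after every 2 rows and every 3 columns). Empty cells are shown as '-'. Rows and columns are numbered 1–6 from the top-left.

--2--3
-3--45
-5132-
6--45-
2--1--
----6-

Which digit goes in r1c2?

4

r1c4 = 6 (sole candidate).
r1c5 = 1 (sole candidate).
r2c1 = 1 (sole candidate).
r2c3 = 6 (sole candidate).
r2c4 = 2 (sole candidate).
r3c1 = 4 (sole candidate).
r3c6 = 6 (sole candidate).
r4c2 = 2 (sole candidate).
r4c3 = 3 (sole candidate).
r4c6 = 1 (sole candidate).
r5c5 = 3 (sole candidate).
r5c6 = 4 (sole candidate).
r6c4 = 5 (sole candidate).
r6c6 = 2 (sole candidate).
r1c1 = 5 (sole candidate).
r1c2 = 4: row 1 has {1,2,3,5,6}; col 2 has {2,3,5}; box has {1,2,3,5,6} → only 4 remains.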